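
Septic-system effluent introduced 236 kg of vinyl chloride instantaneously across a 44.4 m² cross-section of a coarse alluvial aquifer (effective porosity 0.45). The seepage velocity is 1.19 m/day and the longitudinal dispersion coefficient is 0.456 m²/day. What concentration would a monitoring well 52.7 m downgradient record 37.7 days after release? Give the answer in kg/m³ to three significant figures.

0.329 kg/m³

For an instantaneous plane source, C(x,t) = M/(n_e·A·√(4πDt)) · exp(−(x−vt)²/(4Dt)), with n_e·A the pore (flow) area.
Plume center vt = 1.19 × 37.7 = 44.863 m, so the well at 52.7 m is 7.837 m downgradient of the peak.
√(4πDt) = 14.70 m, giving peak height M/(n_e·A·√(4πDt)) = 236/(0.45 × 44.4 × 14.70) = 0.8035 kg/m³.
(x−vt)²/(4Dt) = (7.837)²/(4 × 0.456 × 37.7) = 0.8932; exp(−0.8932) = 0.4093.
C = 0.8035 × 0.4093 = 0.329 kg/m³.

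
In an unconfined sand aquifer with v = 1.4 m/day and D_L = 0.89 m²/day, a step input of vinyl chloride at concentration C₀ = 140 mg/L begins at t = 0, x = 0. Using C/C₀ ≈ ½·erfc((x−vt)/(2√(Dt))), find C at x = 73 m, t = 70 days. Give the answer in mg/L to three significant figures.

138 mg/L

For a continuous step input, C/C₀ ≈ ½·erfc((x−vt)/(2√(Dt))).
vt = 1.4 × 70 = 98 m and 2√(Dt) = 2√(0.89 × 70) = 15.79 m.
Argument (x−vt)/(2√(Dt)) = (73 − 98)/15.79 = -1.583; ½·erfc(-1.583) = 0.9874.
C = 140 × 0.9874 = 138 mg/L.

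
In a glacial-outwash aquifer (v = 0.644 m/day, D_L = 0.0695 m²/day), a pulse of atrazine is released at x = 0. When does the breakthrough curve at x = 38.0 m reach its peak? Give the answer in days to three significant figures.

For the 1D instantaneous-source solution, setting ∂C/∂t = 0 at fixed x gives v²t² + 2Dt − x² = 0, so t = (√(D² + v²x²) − D)/v².
√(D² + v²x²) = √(0.0695² + 0.644² × 38.0²) = 24.47; v² = 0.414736.
t = (24.47 − 0.0695)/0.414736 = 58.8 days (vs. the pure-advection estimate x/v = 59.0 d).

58.8 days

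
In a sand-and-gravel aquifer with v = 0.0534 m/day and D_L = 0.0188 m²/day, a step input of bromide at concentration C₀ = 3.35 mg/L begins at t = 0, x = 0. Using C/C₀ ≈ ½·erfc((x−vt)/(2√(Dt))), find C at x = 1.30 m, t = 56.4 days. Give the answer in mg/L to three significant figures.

2.95 mg/L

For a continuous step input, C/C₀ ≈ ½·erfc((x−vt)/(2√(Dt))).
vt = 0.0534 × 56.4 = 3.01176 m and 2√(Dt) = 2√(0.0188 × 56.4) = 2.059 m.
Argument (x−vt)/(2√(Dt)) = (1.30 − 3.01176)/2.059 = -0.8314; ½·erfc(-0.8314) = 0.8802.
C = 3.35 × 0.8802 = 2.95 mg/L.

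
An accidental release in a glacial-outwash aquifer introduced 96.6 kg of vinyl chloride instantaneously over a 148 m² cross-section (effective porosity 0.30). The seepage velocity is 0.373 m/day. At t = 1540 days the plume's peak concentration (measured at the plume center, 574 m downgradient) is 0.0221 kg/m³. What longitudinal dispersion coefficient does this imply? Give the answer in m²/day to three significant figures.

At the plume center C_max = M/(n_e·A·√(4πDt)), so D = M²/(4πt·(n_e·A·C_max)²).
n_e·A·C_max = 0.30 × 148 × 0.0221 = 0.9812 kg/m.
D = 96.6²/(4π × 1540 × 0.9812²) = 0.501 m²/day.

0.501 m²/day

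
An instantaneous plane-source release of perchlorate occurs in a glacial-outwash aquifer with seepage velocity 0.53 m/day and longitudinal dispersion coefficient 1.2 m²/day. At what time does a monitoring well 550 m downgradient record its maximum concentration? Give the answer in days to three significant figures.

For the 1D instantaneous-source solution, setting ∂C/∂t = 0 at fixed x gives v²t² + 2Dt − x² = 0, so t = (√(D² + v²x²) − D)/v².
√(D² + v²x²) = √(1.2² + 0.53² × 550²) = 291.5; v² = 0.2809.
t = (291.5 − 1.2)/0.2809 = 1030 days (vs. the pure-advection estimate x/v = 1040 d).

1030 days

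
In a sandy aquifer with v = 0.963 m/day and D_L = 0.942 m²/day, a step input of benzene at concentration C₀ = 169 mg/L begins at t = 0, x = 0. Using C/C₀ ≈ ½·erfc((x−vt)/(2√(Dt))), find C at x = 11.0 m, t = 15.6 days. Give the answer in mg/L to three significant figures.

130 mg/L

For a continuous step input, C/C₀ ≈ ½·erfc((x−vt)/(2√(Dt))).
vt = 0.963 × 15.6 = 15.0228 m and 2√(Dt) = 2√(0.942 × 15.6) = 7.667 m.
Argument (x−vt)/(2√(Dt)) = (11.0 − 15.0228)/7.667 = -0.5247; ½·erfc(-0.5247) = 0.7710.
C = 169 × 0.7710 = 130 mg/L.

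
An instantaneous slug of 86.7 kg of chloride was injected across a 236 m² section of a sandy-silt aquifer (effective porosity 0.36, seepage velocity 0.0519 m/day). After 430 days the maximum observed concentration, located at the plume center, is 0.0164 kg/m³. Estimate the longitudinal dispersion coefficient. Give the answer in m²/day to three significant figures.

0.717 m²/day

At the plume center C_max = M/(n_e·A·√(4πDt)), so D = M²/(4πt·(n_e·A·C_max)²).
n_e·A·C_max = 0.36 × 236 × 0.0164 = 1.393 kg/m.
D = 86.7²/(4π × 430 × 1.393²) = 0.717 m²/day.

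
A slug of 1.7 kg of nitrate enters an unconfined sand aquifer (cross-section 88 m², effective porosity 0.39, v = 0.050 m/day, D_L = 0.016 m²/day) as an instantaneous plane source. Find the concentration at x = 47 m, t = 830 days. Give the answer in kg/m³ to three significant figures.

For an instantaneous plane source, C(x,t) = M/(n_e·A·√(4πDt)) · exp(−(x−vt)²/(4Dt)), with n_e·A the pore (flow) area.
Plume center vt = 0.050 × 830 = 41.5 m, so the well at 47 m is 5.5 m downgradient of the peak.
√(4πDt) = 12.92 m, giving peak height M/(n_e·A·√(4πDt)) = 1.7/(0.39 × 88 × 12.92) = 0.003834 kg/m³.
(x−vt)²/(4Dt) = (5.5)²/(4 × 0.016 × 830) = 0.5695; exp(−0.5695) = 0.5658.
C = 0.003834 × 0.5658 = 0.00217 kg/m³.

0.00217 kg/m³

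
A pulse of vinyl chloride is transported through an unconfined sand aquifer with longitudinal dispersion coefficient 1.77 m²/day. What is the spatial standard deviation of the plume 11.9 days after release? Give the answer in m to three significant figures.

6.49 m

Dispersive spreading gives a Gaussian with σ² = 2Dt; advection only shifts the center.
σ = √(2 × 1.77 × 11.9) = 6.49 m.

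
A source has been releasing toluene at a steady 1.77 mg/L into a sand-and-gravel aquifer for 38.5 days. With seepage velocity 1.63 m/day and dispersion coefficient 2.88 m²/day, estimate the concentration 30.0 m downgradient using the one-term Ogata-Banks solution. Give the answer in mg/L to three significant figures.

1.75 mg/L

For a continuous step input, C/C₀ ≈ ½·erfc((x−vt)/(2√(Dt))).
vt = 1.63 × 38.5 = 62.755 m and 2√(Dt) = 2√(2.88 × 38.5) = 21.06 m.
Argument (x−vt)/(2√(Dt)) = (30.0 − 62.755)/21.06 = -1.555; ½·erfc(-1.555) = 0.9861.
C = 1.77 × 0.9861 = 1.75 mg/L.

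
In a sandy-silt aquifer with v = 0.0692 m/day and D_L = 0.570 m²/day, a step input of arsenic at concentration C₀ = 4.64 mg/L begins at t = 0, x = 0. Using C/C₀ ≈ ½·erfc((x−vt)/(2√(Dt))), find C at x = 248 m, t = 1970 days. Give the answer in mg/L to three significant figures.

For a continuous step input, C/C₀ ≈ ½·erfc((x−vt)/(2√(Dt))).
vt = 0.0692 × 1970 = 136.324 m and 2√(Dt) = 2√(0.570 × 1970) = 67.02 m.
Argument (x−vt)/(2√(Dt)) = (248 − 136.324)/67.02 = 1.666; ½·erfc(1.666) = 0.009234.
C = 4.64 × 0.009234 = 0.0428 mg/L.

0.0428 mg/L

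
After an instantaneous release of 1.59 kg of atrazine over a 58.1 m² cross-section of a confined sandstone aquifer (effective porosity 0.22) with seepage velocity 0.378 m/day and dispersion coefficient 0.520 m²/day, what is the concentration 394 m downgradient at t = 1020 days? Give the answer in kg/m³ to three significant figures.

0.00147 kg/m³

For an instantaneous plane source, C(x,t) = M/(n_e·A·√(4πDt)) · exp(−(x−vt)²/(4Dt)), with n_e·A the pore (flow) area.
Plume center vt = 0.378 × 1020 = 385.56 m, so the well at 394 m is 8.44 m downgradient of the peak.
√(4πDt) = 81.64 m, giving peak height M/(n_e·A·√(4πDt)) = 1.59/(0.22 × 58.1 × 81.64) = 0.001524 kg/m³.
(x−vt)²/(4Dt) = (8.44)²/(4 × 0.520 × 1020) = 0.03358; exp(−0.03358) = 0.9670.
C = 0.001524 × 0.9670 = 0.00147 kg/m³.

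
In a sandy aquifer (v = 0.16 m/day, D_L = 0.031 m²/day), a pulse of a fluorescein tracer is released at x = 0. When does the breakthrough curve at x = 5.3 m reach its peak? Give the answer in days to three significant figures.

For the 1D instantaneous-source solution, setting ∂C/∂t = 0 at fixed x gives v²t² + 2Dt − x² = 0, so t = (√(D² + v²x²) − D)/v².
√(D² + v²x²) = √(0.031² + 0.16² × 5.3²) = 0.8486; v² = 0.0256.
t = (0.8486 − 0.031)/0.0256 = 31.9 days (vs. the pure-advection estimate x/v = 33.1 d).

31.9 days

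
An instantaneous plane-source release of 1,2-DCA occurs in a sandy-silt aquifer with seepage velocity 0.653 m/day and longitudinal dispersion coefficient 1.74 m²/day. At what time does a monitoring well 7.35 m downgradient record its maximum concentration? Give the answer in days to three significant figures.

7.89 days

For the 1D instantaneous-source solution, setting ∂C/∂t = 0 at fixed x gives v²t² + 2Dt − x² = 0, so t = (√(D² + v²x²) − D)/v².
√(D² + v²x²) = √(1.74² + 0.653² × 7.35²) = 5.105; v² = 0.426409.
t = (5.105 − 1.74)/0.426409 = 7.89 days (vs. the pure-advection estimate x/v = 11.3 d).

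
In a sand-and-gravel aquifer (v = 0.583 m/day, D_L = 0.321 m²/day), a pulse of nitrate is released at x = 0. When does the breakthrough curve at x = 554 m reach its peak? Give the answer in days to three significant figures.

For the 1D instantaneous-source solution, setting ∂C/∂t = 0 at fixed x gives v²t² + 2Dt − x² = 0, so t = (√(D² + v²x²) − D)/v².
√(D² + v²x²) = √(0.321² + 0.583² × 554²) = 323.0; v² = 0.339889.
t = (323.0 − 0.321)/0.339889 = 949 days (vs. the pure-advection estimate x/v = 950 d).

949 days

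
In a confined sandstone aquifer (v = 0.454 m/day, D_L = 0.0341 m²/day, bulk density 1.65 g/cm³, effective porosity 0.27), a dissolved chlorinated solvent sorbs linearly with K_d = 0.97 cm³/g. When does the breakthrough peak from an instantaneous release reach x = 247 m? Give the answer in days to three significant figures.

3770 days

Retardation factor R = 1 + ρ_b·K_d/n = 1 + 1.65 × 0.97/0.27 = 6.928.
Sorption retards both mechanisms: v_R = v/R = 0.06553 m/day, D_R = D/R = 0.004922 m²/day.
Peak time from v_R²t² + 2D_R t − x² = 0: t = (√(D_R² + v_R²x²) − D_R)/v_R².
√(D_R² + v_R²x²) = √(0.004922² + 0.06553² × 247²) = 16.19; v_R² = 0.004294.
t = (16.19 − 0.004922)/0.004294 = 3770 days.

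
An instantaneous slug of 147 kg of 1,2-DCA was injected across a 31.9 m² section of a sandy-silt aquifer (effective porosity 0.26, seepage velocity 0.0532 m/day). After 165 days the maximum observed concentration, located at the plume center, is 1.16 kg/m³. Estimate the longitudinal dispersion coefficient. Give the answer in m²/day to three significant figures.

At the plume center C_max = M/(n_e·A·√(4πDt)), so D = M²/(4πt·(n_e·A·C_max)²).
n_e·A·C_max = 0.26 × 31.9 × 1.16 = 9.621 kg/m.
D = 147²/(4π × 165 × 9.621²) = 0.113 m²/day.

0.113 m²/day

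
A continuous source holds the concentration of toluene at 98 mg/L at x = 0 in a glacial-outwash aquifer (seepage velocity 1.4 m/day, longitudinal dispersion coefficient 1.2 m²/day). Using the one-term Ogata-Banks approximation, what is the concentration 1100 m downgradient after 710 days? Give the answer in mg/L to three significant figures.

0.501 mg/L

For a continuous step input, C/C₀ ≈ ½·erfc((x−vt)/(2√(Dt))).
vt = 1.4 × 710 = 994 m and 2√(Dt) = 2√(1.2 × 710) = 58.38 m.
Argument (x−vt)/(2√(Dt)) = (1100 − 994)/58.38 = 1.816; ½·erfc(1.816) = 0.005111.
C = 98 × 0.005111 = 0.501 mg/L.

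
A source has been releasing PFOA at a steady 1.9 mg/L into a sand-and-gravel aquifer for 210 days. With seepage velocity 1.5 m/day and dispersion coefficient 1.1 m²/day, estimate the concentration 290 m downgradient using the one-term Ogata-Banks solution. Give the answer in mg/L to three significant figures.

For a continuous step input, C/C₀ ≈ ½·erfc((x−vt)/(2√(Dt))).
vt = 1.5 × 210 = 315 m and 2√(Dt) = 2√(1.1 × 210) = 30.40 m.
Argument (x−vt)/(2√(Dt)) = (290 − 315)/30.40 = -0.8224; ½·erfc(-0.8224) = 0.8776.
C = 1.9 × 0.8776 = 1.67 mg/L.

1.67 mg/L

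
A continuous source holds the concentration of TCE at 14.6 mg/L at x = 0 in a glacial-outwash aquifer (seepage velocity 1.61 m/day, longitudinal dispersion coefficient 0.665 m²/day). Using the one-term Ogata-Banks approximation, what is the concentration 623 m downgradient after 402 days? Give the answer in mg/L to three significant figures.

For a continuous step input, C/C₀ ≈ ½·erfc((x−vt)/(2√(Dt))).
vt = 1.61 × 402 = 647.22 m and 2√(Dt) = 2√(0.665 × 402) = 32.70 m.
Argument (x−vt)/(2√(Dt)) = (623 − 647.22)/32.70 = -0.7407; ½·erfc(-0.7407) = 0.8526.
C = 14.6 × 0.8526 = 12.4 mg/L.

12.4 mg/L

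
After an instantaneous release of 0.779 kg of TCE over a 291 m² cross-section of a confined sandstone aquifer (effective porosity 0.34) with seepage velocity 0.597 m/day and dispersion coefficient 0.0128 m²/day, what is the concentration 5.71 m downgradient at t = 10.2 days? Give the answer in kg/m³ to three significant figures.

For an instantaneous plane source, C(x,t) = M/(n_e·A·√(4πDt)) · exp(−(x−vt)²/(4Dt)), with n_e·A the pore (flow) area.
Plume center vt = 0.597 × 10.2 = 6.0894 m, so the well at 5.71 m is 0.3794 m upgradient of the peak.
√(4πDt) = 1.281 m, giving peak height M/(n_e·A·√(4πDt)) = 0.779/(0.34 × 291 × 1.281) = 0.006146 kg/m³.
(x−vt)²/(4Dt) = (-0.3794)²/(4 × 0.0128 × 10.2) = 0.2756; exp(−0.2756) = 0.7591.
C = 0.006146 × 0.7591 = 0.00467 kg/m³.

0.00467 kg/m³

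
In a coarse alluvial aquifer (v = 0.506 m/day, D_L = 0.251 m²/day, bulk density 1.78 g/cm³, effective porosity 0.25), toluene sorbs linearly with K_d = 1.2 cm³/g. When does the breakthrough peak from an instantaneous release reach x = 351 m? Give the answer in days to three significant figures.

6610 days

Retardation factor R = 1 + ρ_b·K_d/n = 1 + 1.78 × 1.2/0.25 = 9.544.
Sorption retards both mechanisms: v_R = v/R = 0.05302 m/day, D_R = D/R = 0.02630 m²/day.
Peak time from v_R²t² + 2D_R t − x² = 0: t = (√(D_R² + v_R²x²) − D_R)/v_R².
√(D_R² + v_R²x²) = √(0.02630² + 0.05302² × 351²) = 18.61; v_R² = 0.002811.
t = (18.61 − 0.02630)/0.002811 = 6610 days.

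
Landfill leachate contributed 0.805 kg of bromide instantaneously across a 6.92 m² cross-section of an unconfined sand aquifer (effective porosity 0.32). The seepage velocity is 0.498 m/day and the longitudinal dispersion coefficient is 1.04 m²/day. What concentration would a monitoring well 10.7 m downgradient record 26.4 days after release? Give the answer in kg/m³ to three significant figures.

For an instantaneous plane source, C(x,t) = M/(n_e·A·√(4πDt)) · exp(−(x−vt)²/(4Dt)), with n_e·A the pore (flow) area.
Plume center vt = 0.498 × 26.4 = 13.1472 m, so the well at 10.7 m is 2.4472 m upgradient of the peak.
√(4πDt) = 18.57 m, giving peak height M/(n_e·A·√(4πDt)) = 0.805/(0.32 × 6.92 × 18.57) = 0.01958 kg/m³.
(x−vt)²/(4Dt) = (-2.4472)²/(4 × 1.04 × 26.4) = 0.05453; exp(−0.05453) = 0.9469.
C = 0.01958 × 0.9469 = 0.0185 kg/m³.

0.0185 kg/m³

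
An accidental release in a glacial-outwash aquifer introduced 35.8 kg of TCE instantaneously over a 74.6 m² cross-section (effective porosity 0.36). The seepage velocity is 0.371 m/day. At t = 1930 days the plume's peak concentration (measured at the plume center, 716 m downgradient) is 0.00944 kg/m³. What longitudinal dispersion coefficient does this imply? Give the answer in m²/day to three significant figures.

At the plume center C_max = M/(n_e·A·√(4πDt)), so D = M²/(4πt·(n_e·A·C_max)²).
n_e·A·C_max = 0.36 × 74.6 × 0.00944 = 0.2535 kg/m.
D = 35.8²/(4π × 1930 × 0.2535²) = 0.822 m²/day.

0.822 m²/day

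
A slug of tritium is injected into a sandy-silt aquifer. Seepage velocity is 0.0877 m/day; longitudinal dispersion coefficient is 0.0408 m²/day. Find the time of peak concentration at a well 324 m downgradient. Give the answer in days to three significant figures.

3690 days

For the 1D instantaneous-source solution, setting ∂C/∂t = 0 at fixed x gives v²t² + 2Dt − x² = 0, so t = (√(D² + v²x²) − D)/v².
√(D² + v²x²) = √(0.0408² + 0.0877² × 324²) = 28.41; v² = 0.00769129.
t = (28.41 − 0.0408)/0.00769129 = 3690 days (vs. the pure-advection estimate x/v = 3690 d).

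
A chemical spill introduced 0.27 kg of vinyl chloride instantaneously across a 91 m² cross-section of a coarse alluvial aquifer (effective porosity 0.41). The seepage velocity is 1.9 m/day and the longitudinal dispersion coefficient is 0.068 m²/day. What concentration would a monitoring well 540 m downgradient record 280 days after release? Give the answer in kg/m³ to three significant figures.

0.000202 kg/m³

For an instantaneous plane source, C(x,t) = M/(n_e·A·√(4πDt)) · exp(−(x−vt)²/(4Dt)), with n_e·A the pore (flow) area.
Plume center vt = 1.9 × 280 = 532 m, so the well at 540 m is 8 m downgradient of the peak.
√(4πDt) = 15.47 m, giving peak height M/(n_e·A·√(4πDt)) = 0.27/(0.41 × 91 × 15.47) = 0.0004678 kg/m³.
(x−vt)²/(4Dt) = (8)²/(4 × 0.068 × 280) = 0.8403; exp(−0.8403) = 0.4316.
C = 0.0004678 × 0.4316 = 0.000202 kg/m³.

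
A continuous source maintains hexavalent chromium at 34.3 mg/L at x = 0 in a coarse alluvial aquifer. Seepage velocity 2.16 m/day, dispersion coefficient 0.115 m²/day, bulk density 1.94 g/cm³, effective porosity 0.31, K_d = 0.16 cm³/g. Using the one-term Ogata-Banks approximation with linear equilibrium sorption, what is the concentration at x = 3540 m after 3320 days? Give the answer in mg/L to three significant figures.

Retardation factor R = 1 + ρ_b·K_d/n = 1 + 1.94 × 0.16/0.31 = 2.001.
Sorption retards both mechanisms: v_R = v/R = 1.079 m/day, D_R = D/R = 0.05747 m²/day.
v_R·t = 1.079 × 3320 = 3582.28 m; 2√(D_R t) = 27.63 m; argument = (3540 − 3582.28)/27.63 = -1.530.
C = C₀ × ½·erfc(-1.530) = 34.3 × 0.9848 = 33.8 mg/L.

33.8 mg/L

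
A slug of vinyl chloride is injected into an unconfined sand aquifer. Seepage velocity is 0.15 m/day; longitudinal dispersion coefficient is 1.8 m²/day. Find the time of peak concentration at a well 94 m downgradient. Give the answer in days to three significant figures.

For the 1D instantaneous-source solution, setting ∂C/∂t = 0 at fixed x gives v²t² + 2Dt − x² = 0, so t = (√(D² + v²x²) − D)/v².
√(D² + v²x²) = √(1.8² + 0.15² × 94²) = 14.21; v² = 0.0225.
t = (14.21 − 1.8)/0.0225 = 552 days (vs. the pure-advection estimate x/v = 627 d).

552 days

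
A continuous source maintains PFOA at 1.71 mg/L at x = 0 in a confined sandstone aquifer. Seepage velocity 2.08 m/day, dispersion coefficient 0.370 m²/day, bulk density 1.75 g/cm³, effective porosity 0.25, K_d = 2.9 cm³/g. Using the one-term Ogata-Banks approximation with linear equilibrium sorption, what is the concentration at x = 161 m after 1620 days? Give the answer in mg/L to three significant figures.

0.606 mg/L

Retardation factor R = 1 + ρ_b·K_d/n = 1 + 1.75 × 2.9/0.25 = 21.30.
Sorption retards both mechanisms: v_R = v/R = 0.09765 m/day, D_R = D/R = 0.01737 m²/day.
v_R·t = 0.09765 × 1620 = 158.193 m; 2√(D_R t) = 10.61 m; argument = (161 − 158.193)/10.61 = 0.2646.
C = C₀ × ½·erfc(0.2646) = 1.71 × 0.3541 = 0.606 mg/L.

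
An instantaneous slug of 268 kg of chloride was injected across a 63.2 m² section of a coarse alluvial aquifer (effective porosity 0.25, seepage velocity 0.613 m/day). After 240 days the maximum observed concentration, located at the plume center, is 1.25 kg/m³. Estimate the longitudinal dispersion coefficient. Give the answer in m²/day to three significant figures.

At the plume center C_max = M/(n_e·A·√(4πDt)), so D = M²/(4πt·(n_e·A·C_max)²).
n_e·A·C_max = 0.25 × 63.2 × 1.25 = 19.75 kg/m.
D = 268²/(4π × 240 × 19.75²) = 0.0611 m²/day.

0.0611 m²/day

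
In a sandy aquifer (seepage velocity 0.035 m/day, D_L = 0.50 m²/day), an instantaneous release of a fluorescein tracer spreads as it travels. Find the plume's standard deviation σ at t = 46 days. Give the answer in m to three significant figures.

6.78 m

Dispersive spreading gives a Gaussian with σ² = 2Dt; advection only shifts the center.
σ = √(2 × 0.50 × 46) = 6.78 m.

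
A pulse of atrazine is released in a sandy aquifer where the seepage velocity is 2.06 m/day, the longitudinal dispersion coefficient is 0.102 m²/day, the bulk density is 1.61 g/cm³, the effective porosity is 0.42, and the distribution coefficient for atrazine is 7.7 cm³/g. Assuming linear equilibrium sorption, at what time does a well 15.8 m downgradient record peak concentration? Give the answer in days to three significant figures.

233 days

Retardation factor R = 1 + ρ_b·K_d/n = 1 + 1.61 × 7.7/0.42 = 30.52.
Sorption retards both mechanisms: v_R = v/R = 0.06750 m/day, D_R = D/R = 0.003342 m²/day.
Peak time from v_R²t² + 2D_R t − x² = 0: t = (√(D_R² + v_R²x²) − D_R)/v_R².
√(D_R² + v_R²x²) = √(0.003342² + 0.06750² × 15.8²) = 1.067; v_R² = 0.004556.
t = (1.067 − 0.003342)/0.004556 = 233 days.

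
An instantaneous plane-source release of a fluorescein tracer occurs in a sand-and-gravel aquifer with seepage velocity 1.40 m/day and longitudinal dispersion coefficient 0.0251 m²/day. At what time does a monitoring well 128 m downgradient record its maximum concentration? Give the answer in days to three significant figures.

91.4 days

For the 1D instantaneous-source solution, setting ∂C/∂t = 0 at fixed x gives v²t² + 2Dt − x² = 0, so t = (√(D² + v²x²) − D)/v².
√(D² + v²x²) = √(0.0251² + 1.40² × 128²) = 179.2; v² = 1.96.
t = (179.2 − 0.0251)/1.96 = 91.4 days (vs. the pure-advection estimate x/v = 91.4 d).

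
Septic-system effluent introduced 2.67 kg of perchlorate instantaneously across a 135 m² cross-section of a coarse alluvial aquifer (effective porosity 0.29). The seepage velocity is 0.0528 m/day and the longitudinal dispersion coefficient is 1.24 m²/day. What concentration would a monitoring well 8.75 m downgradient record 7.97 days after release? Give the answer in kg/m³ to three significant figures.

For an instantaneous plane source, C(x,t) = M/(n_e·A·√(4πDt)) · exp(−(x−vt)²/(4Dt)), with n_e·A the pore (flow) area.
Plume center vt = 0.0528 × 7.97 = 0.420816 m, so the well at 8.75 m is 8.329184 m downgradient of the peak.
√(4πDt) = 11.14 m, giving peak height M/(n_e·A·√(4πDt)) = 2.67/(0.29 × 135 × 11.14) = 0.006122 kg/m³.
(x−vt)²/(4Dt) = (8.329184)²/(4 × 1.24 × 7.97) = 1.755; exp(−1.755) = 0.1729.
C = 0.006122 × 0.1729 = 0.00106 kg/m³.

0.00106 kg/m³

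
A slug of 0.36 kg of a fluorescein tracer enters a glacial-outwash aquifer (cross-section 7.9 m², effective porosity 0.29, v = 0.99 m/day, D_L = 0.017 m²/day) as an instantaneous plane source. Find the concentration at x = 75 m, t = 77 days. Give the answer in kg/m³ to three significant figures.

0.0290 kg/m³

For an instantaneous plane source, C(x,t) = M/(n_e·A·√(4πDt)) · exp(−(x−vt)²/(4Dt)), with n_e·A the pore (flow) area.
Plume center vt = 0.99 × 77 = 76.23 m, so the well at 75 m is 1.23 m upgradient of the peak.
√(4πDt) = 4.056 m, giving peak height M/(n_e·A·√(4πDt)) = 0.36/(0.29 × 7.9 × 4.056) = 0.03874 kg/m³.
(x−vt)²/(4Dt) = (-1.23)²/(4 × 0.017 × 77) = 0.2889; exp(−0.2889) = 0.7491.
C = 0.03874 × 0.7491 = 0.0290 kg/m³.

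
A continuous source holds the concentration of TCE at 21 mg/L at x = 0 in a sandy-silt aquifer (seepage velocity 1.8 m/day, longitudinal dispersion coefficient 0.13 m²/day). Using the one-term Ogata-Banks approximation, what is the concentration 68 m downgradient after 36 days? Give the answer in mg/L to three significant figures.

3.10 mg/L

For a continuous step input, C/C₀ ≈ ½·erfc((x−vt)/(2√(Dt))).
vt = 1.8 × 36 = 64.8 m and 2√(Dt) = 2√(0.13 × 36) = 4.327 m.
Argument (x−vt)/(2√(Dt)) = (68 − 64.8)/4.327 = 0.7395; ½·erfc(0.7395) = 0.1478.
C = 21 × 0.1478 = 3.10 mg/L.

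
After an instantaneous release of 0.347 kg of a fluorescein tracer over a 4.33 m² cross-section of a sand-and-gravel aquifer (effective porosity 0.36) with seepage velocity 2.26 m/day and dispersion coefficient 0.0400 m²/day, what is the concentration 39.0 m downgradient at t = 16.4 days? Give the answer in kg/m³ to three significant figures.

For an instantaneous plane source, C(x,t) = M/(n_e·A·√(4πDt)) · exp(−(x−vt)²/(4Dt)), with n_e·A the pore (flow) area.
Plume center vt = 2.26 × 16.4 = 37.064 m, so the well at 39.0 m is 1.936 m downgradient of the peak.
√(4πDt) = 2.871 m, giving peak height M/(n_e·A·√(4πDt)) = 0.347/(0.36 × 4.33 × 2.871) = 0.07754 kg/m³.
(x−vt)²/(4Dt) = (1.936)²/(4 × 0.0400 × 16.4) = 1.428; exp(−1.428) = 0.2398.
C = 0.07754 × 0.2398 = 0.0186 kg/m³.

0.0186 kg/m³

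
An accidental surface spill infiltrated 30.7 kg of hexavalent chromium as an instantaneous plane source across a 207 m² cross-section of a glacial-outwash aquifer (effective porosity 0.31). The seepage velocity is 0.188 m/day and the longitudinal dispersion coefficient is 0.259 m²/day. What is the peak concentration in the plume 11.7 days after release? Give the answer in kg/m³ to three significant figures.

0.0775 kg/m³

The peak of an instantaneous 1D plume sits at x = vt; there the Gaussian factor is 1 and C_max = M/(n_e·A·√(4πDt)), where n_e·A is the pore area the mass is dissolved in.
√(4πDt) = √(4π × 0.259 × 11.7) = 6.171 m, so C_max = 30.7/(0.31 × 207 × 6.171) = 0.0775 kg/m³.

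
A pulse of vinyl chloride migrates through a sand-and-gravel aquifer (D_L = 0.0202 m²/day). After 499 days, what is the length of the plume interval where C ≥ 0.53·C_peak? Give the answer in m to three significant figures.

10.1 m

The plume is Gaussian with σ = √(2Dt) = √(2 × 0.0202 × 499) = 4.490 m.
C/C_peak = exp(−Δx²/(2σ²)) = 0.53 ⇒ Δx = σ·√(−2 ln 0.53) = 4.490 × 1.127 = 5.060 m.
Width = 2Δx = 10.1 m.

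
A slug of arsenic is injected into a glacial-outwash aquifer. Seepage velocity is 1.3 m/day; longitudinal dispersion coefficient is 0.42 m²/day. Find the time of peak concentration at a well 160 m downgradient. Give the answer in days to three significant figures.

For the 1D instantaneous-source solution, setting ∂C/∂t = 0 at fixed x gives v²t² + 2Dt − x² = 0, so t = (√(D² + v²x²) − D)/v².
√(D² + v²x²) = √(0.42² + 1.3² × 160²) = 208.0; v² = 1.69.
t = (208.0 − 0.42)/1.69 = 123 days (vs. the pure-advection estimate x/v = 123 d).

123 days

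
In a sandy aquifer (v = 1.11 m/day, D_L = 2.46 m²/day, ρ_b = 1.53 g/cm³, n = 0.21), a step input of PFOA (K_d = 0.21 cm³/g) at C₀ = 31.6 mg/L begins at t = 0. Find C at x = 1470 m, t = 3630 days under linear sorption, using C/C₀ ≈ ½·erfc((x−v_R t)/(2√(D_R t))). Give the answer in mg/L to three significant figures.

29.3 mg/L

Retardation factor R = 1 + ρ_b·K_d/n = 1 + 1.53 × 0.21/0.21 = 2.530.
Sorption retards both mechanisms: v_R = v/R = 0.4387 m/day, D_R = D/R = 0.9723 m²/day.
v_R·t = 0.4387 × 3630 = 1592.481 m; 2√(D_R t) = 118.8 m; argument = (1470 − 1592.481)/118.8 = -1.031.
C = C₀ × ½·erfc(-1.031) = 31.6 × 0.9276 = 29.3 mg/L.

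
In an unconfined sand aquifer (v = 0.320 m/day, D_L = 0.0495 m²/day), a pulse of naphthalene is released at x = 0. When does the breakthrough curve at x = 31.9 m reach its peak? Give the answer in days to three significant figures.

For the 1D instantaneous-source solution, setting ∂C/∂t = 0 at fixed x gives v²t² + 2Dt − x² = 0, so t = (√(D² + v²x²) − D)/v².
√(D² + v²x²) = √(0.0495² + 0.320² × 31.9²) = 10.21; v² = 0.1024.
t = (10.21 − 0.0495)/0.1024 = 99.2 days (vs. the pure-advection estimate x/v = 99.7 d).

99.2 days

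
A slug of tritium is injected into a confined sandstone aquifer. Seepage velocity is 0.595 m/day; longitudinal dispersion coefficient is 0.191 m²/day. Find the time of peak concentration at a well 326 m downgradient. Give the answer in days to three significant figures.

For the 1D instantaneous-source solution, setting ∂C/∂t = 0 at fixed x gives v²t² + 2Dt − x² = 0, so t = (√(D² + v²x²) − D)/v².
√(D² + v²x²) = √(0.191² + 0.595² × 326²) = 194.0; v² = 0.354025.
t = (194.0 − 0.191)/0.354025 = 547 days (vs. the pure-advection estimate x/v = 548 d).

547 days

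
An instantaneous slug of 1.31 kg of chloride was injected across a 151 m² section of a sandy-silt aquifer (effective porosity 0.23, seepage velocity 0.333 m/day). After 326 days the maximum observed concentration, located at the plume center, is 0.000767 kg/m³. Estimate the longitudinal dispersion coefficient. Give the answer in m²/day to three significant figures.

At the plume center C_max = M/(n_e·A·√(4πDt)), so D = M²/(4πt·(n_e·A·C_max)²).
n_e·A·C_max = 0.23 × 151 × 0.000767 = 0.02664 kg/m.
D = 1.31²/(4π × 326 × 0.02664²) = 0.590 m²/day.

0.590 m²/day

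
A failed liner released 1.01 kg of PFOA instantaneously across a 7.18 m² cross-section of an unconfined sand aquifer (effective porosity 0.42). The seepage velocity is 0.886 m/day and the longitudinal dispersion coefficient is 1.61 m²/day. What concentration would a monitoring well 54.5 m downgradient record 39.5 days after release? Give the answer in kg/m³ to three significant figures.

For an instantaneous plane source, C(x,t) = M/(n_e·A·√(4πDt)) · exp(−(x−vt)²/(4Dt)), with n_e·A the pore (flow) area.
Plume center vt = 0.886 × 39.5 = 34.997 m, so the well at 54.5 m is 19.503 m downgradient of the peak.
√(4πDt) = 28.27 m, giving peak height M/(n_e·A·√(4πDt)) = 1.01/(0.42 × 7.18 × 28.27) = 0.01185 kg/m³.
(x−vt)²/(4Dt) = (19.503)²/(4 × 1.61 × 39.5) = 1.495; exp(−1.495) = 0.2242.
C = 0.01185 × 0.2242 = 0.00266 kg/m³.

0.00266 kg/m³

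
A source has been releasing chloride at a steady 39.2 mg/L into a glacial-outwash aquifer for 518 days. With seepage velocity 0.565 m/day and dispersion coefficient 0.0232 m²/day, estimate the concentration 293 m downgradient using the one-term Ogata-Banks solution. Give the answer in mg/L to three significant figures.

For a continuous step input, C/C₀ ≈ ½·erfc((x−vt)/(2√(Dt))).
vt = 0.565 × 518 = 292.67 m and 2√(Dt) = 2√(0.0232 × 518) = 6.933 m.
Argument (x−vt)/(2√(Dt)) = (293 − 292.67)/6.933 = 0.04760; ½·erfc(0.04760) = 0.4732.
C = 39.2 × 0.4732 = 18.5 mg/L.

18.5 mg/L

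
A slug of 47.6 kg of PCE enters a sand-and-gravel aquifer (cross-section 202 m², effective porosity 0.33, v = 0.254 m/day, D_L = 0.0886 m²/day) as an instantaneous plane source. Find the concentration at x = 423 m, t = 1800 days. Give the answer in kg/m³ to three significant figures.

0.00255 kg/m³

For an instantaneous plane source, C(x,t) = M/(n_e·A·√(4πDt)) · exp(−(x−vt)²/(4Dt)), with n_e·A the pore (flow) area.
Plume center vt = 0.254 × 1800 = 457.2 m, so the well at 423 m is 34.2 m upgradient of the peak.
√(4πDt) = 44.77 m, giving peak height M/(n_e·A·√(4πDt)) = 47.6/(0.33 × 202 × 44.77) = 0.01595 kg/m³.
(x−vt)²/(4Dt) = (-34.2)²/(4 × 0.0886 × 1800) = 1.834; exp(−1.834) = 0.1598.
C = 0.01595 × 0.1598 = 0.00255 kg/m³.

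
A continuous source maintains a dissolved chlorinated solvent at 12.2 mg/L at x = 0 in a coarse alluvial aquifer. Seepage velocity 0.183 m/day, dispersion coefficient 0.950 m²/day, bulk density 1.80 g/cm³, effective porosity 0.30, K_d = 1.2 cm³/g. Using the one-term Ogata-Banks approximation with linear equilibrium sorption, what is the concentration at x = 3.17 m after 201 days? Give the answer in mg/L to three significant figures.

7.03 mg/L

Retardation factor R = 1 + ρ_b·K_d/n = 1 + 1.80 × 1.2/0.30 = 8.200.
Sorption retards both mechanisms: v_R = v/R = 0.02232 m/day, D_R = D/R = 0.1159 m²/day.
v_R·t = 0.02232 × 201 = 4.48632 m; 2√(D_R t) = 9.653 m; argument = (3.17 − 4.48632)/9.653 = -0.1364.
C = C₀ × ½·erfc(-0.1364) = 12.2 × 0.5765 = 7.03 mg/L.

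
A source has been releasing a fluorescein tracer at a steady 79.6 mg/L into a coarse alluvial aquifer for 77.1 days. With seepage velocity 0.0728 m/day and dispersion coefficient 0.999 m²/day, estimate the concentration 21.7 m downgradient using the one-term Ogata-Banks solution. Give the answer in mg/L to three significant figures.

7.76 mg/L

For a continuous step input, C/C₀ ≈ ½·erfc((x−vt)/(2√(Dt))).
vt = 0.0728 × 77.1 = 5.61288 m and 2√(Dt) = 2√(0.999 × 77.1) = 17.55 m.
Argument (x−vt)/(2√(Dt)) = (21.7 − 5.61288)/17.55 = 0.9166; ½·erfc(0.9166) = 0.09744.
C = 79.6 × 0.09744 = 7.76 mg/L.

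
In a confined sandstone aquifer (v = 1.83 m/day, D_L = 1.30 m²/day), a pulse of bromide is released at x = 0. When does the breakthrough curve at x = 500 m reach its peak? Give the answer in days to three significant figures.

273 days

For the 1D instantaneous-source solution, setting ∂C/∂t = 0 at fixed x gives v²t² + 2Dt − x² = 0, so t = (√(D² + v²x²) − D)/v².
√(D² + v²x²) = √(1.30² + 1.83² × 500²) = 915.0; v² = 3.3489.
t = (915.0 − 1.30)/3.3489 = 273 days (vs. the pure-advection estimate x/v = 273 d).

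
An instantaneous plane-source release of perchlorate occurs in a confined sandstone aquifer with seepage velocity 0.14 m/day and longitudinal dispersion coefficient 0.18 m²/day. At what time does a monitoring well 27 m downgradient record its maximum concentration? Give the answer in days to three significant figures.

184 days

For the 1D instantaneous-source solution, setting ∂C/∂t = 0 at fixed x gives v²t² + 2Dt − x² = 0, so t = (√(D² + v²x²) − D)/v².
√(D² + v²x²) = √(0.18² + 0.14² × 27²) = 3.784; v² = 0.0196.
t = (3.784 − 0.18)/0.0196 = 184 days (vs. the pure-advection estimate x/v = 193 d).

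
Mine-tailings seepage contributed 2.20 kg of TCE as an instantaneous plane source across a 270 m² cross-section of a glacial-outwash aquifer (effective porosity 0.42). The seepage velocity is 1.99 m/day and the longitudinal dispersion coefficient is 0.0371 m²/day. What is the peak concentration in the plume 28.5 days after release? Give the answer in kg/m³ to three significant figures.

0.00532 kg/m³

The peak of an instantaneous 1D plume sits at x = vt; there the Gaussian factor is 1 and C_max = M/(n_e·A·√(4πDt)), where n_e·A is the pore area the mass is dissolved in.
√(4πDt) = √(4π × 0.0371 × 28.5) = 3.645 m, so C_max = 2.20/(0.42 × 270 × 3.645) = 0.00532 kg/m³.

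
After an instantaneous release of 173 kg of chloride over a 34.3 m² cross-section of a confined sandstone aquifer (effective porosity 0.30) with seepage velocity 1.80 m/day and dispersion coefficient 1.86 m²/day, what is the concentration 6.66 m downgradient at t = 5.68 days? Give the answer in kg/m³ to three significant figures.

For an instantaneous plane source, C(x,t) = M/(n_e·A·√(4πDt)) · exp(−(x−vt)²/(4Dt)), with n_e·A the pore (flow) area.
Plume center vt = 1.80 × 5.68 = 10.224 m, so the well at 6.66 m is 3.564 m upgradient of the peak.
√(4πDt) = 11.52 m, giving peak height M/(n_e·A·√(4πDt)) = 173/(0.30 × 34.3 × 11.52) = 1.459 kg/m³.
(x−vt)²/(4Dt) = (-3.564)²/(4 × 1.86 × 5.68) = 0.3006; exp(−0.3006) = 0.7404.
C = 1.459 × 0.7404 = 1.08 kg/m³.

1.08 kg/m³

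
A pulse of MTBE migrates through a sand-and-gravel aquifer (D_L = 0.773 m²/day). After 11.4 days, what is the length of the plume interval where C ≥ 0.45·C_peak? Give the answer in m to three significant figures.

10.6 m

The plume is Gaussian with σ = √(2Dt) = √(2 × 0.773 × 11.4) = 4.198 m.
C/C_peak = exp(−Δx²/(2σ²)) = 0.45 ⇒ Δx = σ·√(−2 ln 0.45) = 4.198 × 1.264 = 5.306 m.
Width = 2Δx = 10.6 m.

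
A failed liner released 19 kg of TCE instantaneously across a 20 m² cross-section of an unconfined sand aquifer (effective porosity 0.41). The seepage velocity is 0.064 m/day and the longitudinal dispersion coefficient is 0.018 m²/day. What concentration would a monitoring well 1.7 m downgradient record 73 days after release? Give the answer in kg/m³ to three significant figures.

For an instantaneous plane source, C(x,t) = M/(n_e·A·√(4πDt)) · exp(−(x−vt)²/(4Dt)), with n_e·A the pore (flow) area.
Plume center vt = 0.064 × 73 = 4.672 m, so the well at 1.7 m is 2.972 m upgradient of the peak.
√(4πDt) = 4.064 m, giving peak height M/(n_e·A·√(4πDt)) = 19/(0.41 × 20 × 4.064) = 0.5701 kg/m³.
(x−vt)²/(4Dt) = (-2.972)²/(4 × 0.018 × 73) = 1.681; exp(−1.681) = 0.1862.
C = 0.5701 × 0.1862 = 0.106 kg/m³.

0.106 kg/m³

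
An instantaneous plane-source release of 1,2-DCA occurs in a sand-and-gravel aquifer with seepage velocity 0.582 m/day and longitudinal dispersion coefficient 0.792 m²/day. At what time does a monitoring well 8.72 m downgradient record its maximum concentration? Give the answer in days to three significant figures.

12.8 days

For the 1D instantaneous-source solution, setting ∂C/∂t = 0 at fixed x gives v²t² + 2Dt − x² = 0, so t = (√(D² + v²x²) − D)/v².
√(D² + v²x²) = √(0.792² + 0.582² × 8.72²) = 5.136; v² = 0.338724.
t = (5.136 − 0.792)/0.338724 = 12.8 days (vs. the pure-advection estimate x/v = 15.0 d).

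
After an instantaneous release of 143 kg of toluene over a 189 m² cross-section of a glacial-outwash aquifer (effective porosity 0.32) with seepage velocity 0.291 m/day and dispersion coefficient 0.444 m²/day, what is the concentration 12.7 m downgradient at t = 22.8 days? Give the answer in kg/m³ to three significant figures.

0.0845 kg/m³

For an instantaneous plane source, C(x,t) = M/(n_e·A·√(4πDt)) · exp(−(x−vt)²/(4Dt)), with n_e·A the pore (flow) area.
Plume center vt = 0.291 × 22.8 = 6.6348 m, so the well at 12.7 m is 6.0652 m downgradient of the peak.
√(4πDt) = 11.28 m, giving peak height M/(n_e·A·√(4πDt)) = 143/(0.32 × 189 × 11.28) = 0.2096 kg/m³.
(x−vt)²/(4Dt) = (6.0652)²/(4 × 0.444 × 22.8) = 0.9085; exp(−0.9085) = 0.4031.
C = 0.2096 × 0.4031 = 0.0845 kg/m³.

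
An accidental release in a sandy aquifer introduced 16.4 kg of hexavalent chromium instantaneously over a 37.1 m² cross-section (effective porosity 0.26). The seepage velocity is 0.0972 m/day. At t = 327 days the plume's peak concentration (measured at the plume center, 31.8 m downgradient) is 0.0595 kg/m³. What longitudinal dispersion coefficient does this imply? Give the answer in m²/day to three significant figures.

0.199 m²/day

At the plume center C_max = M/(n_e·A·√(4πDt)), so D = M²/(4πt·(n_e·A·C_max)²).
n_e·A·C_max = 0.26 × 37.1 × 0.0595 = 0.5739 kg/m.
D = 16.4²/(4π × 327 × 0.5739²) = 0.199 m²/day.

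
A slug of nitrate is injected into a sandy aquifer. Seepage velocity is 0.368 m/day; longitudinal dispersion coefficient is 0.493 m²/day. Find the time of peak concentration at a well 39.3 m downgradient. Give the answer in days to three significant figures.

For the 1D instantaneous-source solution, setting ∂C/∂t = 0 at fixed x gives v²t² + 2Dt − x² = 0, so t = (√(D² + v²x²) − D)/v².
√(D² + v²x²) = √(0.493² + 0.368² × 39.3²) = 14.47; v² = 0.135424.
t = (14.47 − 0.493)/0.135424 = 103 days (vs. the pure-advection estimate x/v = 107 d).

103 days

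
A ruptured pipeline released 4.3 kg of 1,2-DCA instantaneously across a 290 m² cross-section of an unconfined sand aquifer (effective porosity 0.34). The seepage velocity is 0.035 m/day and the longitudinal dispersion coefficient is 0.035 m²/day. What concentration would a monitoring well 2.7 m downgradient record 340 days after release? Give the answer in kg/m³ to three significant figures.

0.000603 kg/m³

For an instantaneous plane source, C(x,t) = M/(n_e·A·√(4πDt)) · exp(−(x−vt)²/(4Dt)), with n_e·A the pore (flow) area.
Plume center vt = 0.035 × 340 = 11.9 m, so the well at 2.7 m is 9.2 m upgradient of the peak.
√(4πDt) = 12.23 m, giving peak height M/(n_e·A·√(4πDt)) = 4.3/(0.34 × 290 × 12.23) = 0.003566 kg/m³.
(x−vt)²/(4Dt) = (-9.2)²/(4 × 0.035 × 340) = 1.778; exp(−1.778) = 0.1690.
C = 0.003566 × 0.1690 = 0.000603 kg/m³.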